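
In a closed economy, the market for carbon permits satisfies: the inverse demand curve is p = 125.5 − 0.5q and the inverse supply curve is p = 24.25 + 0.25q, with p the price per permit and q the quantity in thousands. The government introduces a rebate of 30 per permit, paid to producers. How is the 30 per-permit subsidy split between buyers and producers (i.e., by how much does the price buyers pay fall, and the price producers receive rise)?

Buyers gain 20 per permit; producers gain 10 per permit.

Rewrite in direct form: qd = 251 − 2p and qs = 4p − 97.
Without the subsidy, 251 − 2p = 4p − 97 gives 6p = 348, so p* = 58 and q* = 135.
With a per-unit subsidy paid to producers, each receives p + 30 per unit sold, so supply becomes qs = 4(p + 30) − 97.
New equilibrium: buyers pay 38, producers receive 68, q = 175. (Wedge: pb − ps = −30.)
Gain to buyers: 20; to producers: 10. (They sum to 30.)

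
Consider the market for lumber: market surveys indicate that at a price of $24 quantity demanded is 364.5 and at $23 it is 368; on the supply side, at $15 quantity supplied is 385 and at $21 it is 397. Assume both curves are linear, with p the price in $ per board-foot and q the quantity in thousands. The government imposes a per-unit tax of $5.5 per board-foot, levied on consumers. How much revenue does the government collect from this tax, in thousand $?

Demand slope: (368 − 364.5)/(23 − 24) = -3.5, so qd = 448.5 − 3.5p.
Supply slope: (397 − 385)/(21 − 15) = 2, so qs = 2p + 355.
Before the tax: set 448.5 − 3.5p = 2p + 355 → p* = $17, q* = 389.
With the tax collected from consumers, demand (in seller-price terms) shifts: qd = 448.5 − 3.5(p + 5.5).
New equilibrium: consumers pay $19, suppliers receive $13.5, q = 382. (Wedge: pb − ps = 5.5.)
Revenue = t · Q = 5.5 · 382 = $2101.

Tax revenue = $2101 thousand.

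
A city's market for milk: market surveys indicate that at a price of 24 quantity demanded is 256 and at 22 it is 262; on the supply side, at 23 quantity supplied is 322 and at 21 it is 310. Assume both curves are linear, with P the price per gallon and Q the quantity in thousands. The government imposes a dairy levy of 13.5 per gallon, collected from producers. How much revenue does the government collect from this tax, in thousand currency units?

Tax revenue = 3415.5 thousand.

Demand slope: (262 − 256)/(22 − 24) = -3, so Qd = 328 − 3P.
Supply slope: (310 − 322)/(21 − 23) = 6, so Qs = 6P + 184.
Without the tax, 328 − 3P = 6P + 184 gives 9P = 144, so P* = 16 and Q* = 280.
With the tax collected from producers, supply shifts: Qs = 6(P − 13.5) + 184.
Solving gives Q = 253 with consumers paying 25 and producers receiving 11.5 (the 13.5 wedge).
Revenue = t · Q = 13.5 · 253 = 3415.5.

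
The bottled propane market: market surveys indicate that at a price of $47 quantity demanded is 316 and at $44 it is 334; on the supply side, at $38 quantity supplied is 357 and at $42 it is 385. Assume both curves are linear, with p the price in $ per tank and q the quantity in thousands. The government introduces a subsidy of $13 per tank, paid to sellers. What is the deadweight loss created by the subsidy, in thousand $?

Deadweight loss = $273 thousand.

Demand slope: (334 − 316)/(44 − 47) = -6, so qd = 598 − 6p.
Supply slope: (385 − 357)/(42 − 38) = 7, so qs = 7p + 91.
Before the subsidy: set 598 − 6p = 7p + 91 → p* = $39, q* = 364.
With a per-unit subsidy paid to sellers, each receives p + 13 per unit sold, so supply becomes qs = 7(p + 13) + 91.
Solving gives q = 406 with buyers paying $32 and sellers receiving $45 (the $13 wedge).
Quantity rises by |ΔQ| = |364 − 406| = 42.
DWL = ½ · t · |ΔQ| = ½ · 13 · 42 = $273.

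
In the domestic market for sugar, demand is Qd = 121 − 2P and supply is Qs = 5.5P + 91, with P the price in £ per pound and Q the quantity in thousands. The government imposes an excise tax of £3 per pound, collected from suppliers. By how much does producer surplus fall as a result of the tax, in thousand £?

Without the tax, 121 − 2P = 5.5P + 91 gives 7.5P = 30, so P* = £4 and Q* = 113.
With the tax collected from suppliers, supply shifts: Qs = 5.5(P − 3) + 91.
New equilibrium: buyers pay £6.2, suppliers receive £3.2, Q = 108.6. (Wedge: Pb − Ps = 3.)
ΔPS is the trapezoid between Q = 108.6 and Q = 113 of height £0.8: ½ · (113 + 108.6) · 0.8 = £88.64.

Producer surplus falls by £88.64 thousand.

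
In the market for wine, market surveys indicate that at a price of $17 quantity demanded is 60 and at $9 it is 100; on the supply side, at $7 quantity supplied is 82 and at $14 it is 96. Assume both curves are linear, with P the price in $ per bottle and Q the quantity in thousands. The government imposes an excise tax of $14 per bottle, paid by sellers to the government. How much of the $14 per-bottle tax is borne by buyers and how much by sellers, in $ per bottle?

Buyers bear $4 per bottle; sellers bear $10 per bottle.

Demand slope: (100 − 60)/(9 − 17) = -5, so Qd = 145 − 5P.
Supply slope: (96 − 82)/(14 − 7) = 2, so Qs = 2P + 68.
Without the tax, 145 − 5P = 2P + 68 gives 7P = 77, so P* = $11 and Q* = 90.
With the tax collected from sellers, supply shifts: Qs = 2(P − 14) + 68.
Solving gives Q = 70 with buyers paying $15 and sellers receiving $1 (the $14 wedge).
Burden on buyers: $4; on sellers: $10. (They sum to $14.)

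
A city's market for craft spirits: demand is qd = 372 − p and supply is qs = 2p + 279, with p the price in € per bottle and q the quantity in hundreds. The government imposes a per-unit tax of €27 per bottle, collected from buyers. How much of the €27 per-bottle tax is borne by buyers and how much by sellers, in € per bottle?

Without the tax, 372 − p = 2p + 279 gives 3p = 93, so p* = €31 and q* = 341.
With the tax collected from buyers, demand (in seller-price terms) shifts: qd = 372 − (p + 27).
New equilibrium: buyers pay €49, sellers receive €22, q = 323. (Wedge: pb − ps = 27.)
Burden on buyers: €18; on sellers: €9. (They sum to €27.)

Buyers bear €18 per bottle; sellers bear €9 per bottle.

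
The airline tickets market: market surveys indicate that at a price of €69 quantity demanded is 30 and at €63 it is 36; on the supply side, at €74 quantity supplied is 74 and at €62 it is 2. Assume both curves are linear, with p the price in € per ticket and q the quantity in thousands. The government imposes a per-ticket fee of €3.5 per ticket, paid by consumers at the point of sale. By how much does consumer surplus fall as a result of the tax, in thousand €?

Demand slope: (36 − 30)/(63 − 69) = -1, so qd = 99 − p.
Supply slope: (2 − 74)/(62 − 74) = 6, so qs = 6p − 370.
Without the tax, 99 − p = 6p − 370 gives 7p = 469, so p* = €67 and q* = 32.
With the tax collected from consumers, demand (in seller-price terms) shifts: qd = 99 − (p + 3.5).
New equilibrium: consumers pay €70, producers receive €66.5, q = 29. (Wedge: pb − ps = 3.5.)
ΔCS is the trapezoid between Q = 29 and Q = 32 of height €3: ½ · (32 + 29) · 3 = €91.5.

Consumer surplus falls by €91.5 thousand.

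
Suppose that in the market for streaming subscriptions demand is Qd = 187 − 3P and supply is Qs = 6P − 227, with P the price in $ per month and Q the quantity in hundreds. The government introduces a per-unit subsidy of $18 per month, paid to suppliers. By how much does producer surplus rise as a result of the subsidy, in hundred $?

Producer surplus rises by $402 hundred.

Without the subsidy, 187 − 3P = 6P − 227 gives 9P = 414, so P* = $46 and Q* = 49.
With a per-unit subsidy paid to suppliers, each receives P + 18 per unit sold, so supply becomes Qs = 6(P + 18) − 227.
Solving gives Q = 85 with consumers paying $34 and suppliers receiving $52 (the $18 wedge).
ΔPS is the trapezoid between Q = 85 and Q = 49 of height $6: ½ · (49 + 85) · 6 = $402.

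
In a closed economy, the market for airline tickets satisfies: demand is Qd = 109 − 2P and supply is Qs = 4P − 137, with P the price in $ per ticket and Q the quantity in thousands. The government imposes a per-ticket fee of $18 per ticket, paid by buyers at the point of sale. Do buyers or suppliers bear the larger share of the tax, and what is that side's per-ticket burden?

Without the tax, 109 − 2P = 4P − 137 gives 6P = 246, so P* = $41 and Q* = 27.
With the tax collected from buyers, demand (in seller-price terms) shifts: Qd = 109 − 2(P + 18).
New equilibrium: buyers pay $53, suppliers receive $35, Q = 3. (Wedge: Pb − Ps = 18.)
Per-ticket burden: buyers $12, suppliers $6.
Buyers take the larger share because demand is less price-elastic here (demand slope 2 vs supply slope 4).

Buyers bear the larger share: $12 per ticket.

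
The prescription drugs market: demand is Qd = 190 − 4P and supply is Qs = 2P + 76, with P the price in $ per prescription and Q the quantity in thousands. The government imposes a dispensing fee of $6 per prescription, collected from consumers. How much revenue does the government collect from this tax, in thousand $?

Before the tax: set 190 − 4P = 2P + 76 → P* = $19, Q* = 114.
With the tax collected from consumers, demand (in seller-price terms) shifts: Qd = 190 − 4(P + 6).
Solving gives Q = 106 with consumers paying $21 and producers receiving $15 (the $6 wedge).
Revenue = t · Q = 6 · 106 = $636.

Tax revenue = $636 thousand.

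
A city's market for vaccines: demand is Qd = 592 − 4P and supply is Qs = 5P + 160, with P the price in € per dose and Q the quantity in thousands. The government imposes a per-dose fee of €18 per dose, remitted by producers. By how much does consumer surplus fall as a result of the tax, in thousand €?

Without the tax, 592 − 4P = 5P + 160 gives 9P = 432, so P* = €48 and Q* = 400.
With the tax collected from producers, supply shifts: Qs = 5(P − 18) + 160.
Solving gives Q = 360 with buyers paying €58 and producers receiving €40 (the €18 wedge).
ΔCS is the trapezoid between Q = 360 and Q = 400 of height €10: ½ · (400 + 360) · 10 = €3800.

Consumer surplus falls by €3800 thousand.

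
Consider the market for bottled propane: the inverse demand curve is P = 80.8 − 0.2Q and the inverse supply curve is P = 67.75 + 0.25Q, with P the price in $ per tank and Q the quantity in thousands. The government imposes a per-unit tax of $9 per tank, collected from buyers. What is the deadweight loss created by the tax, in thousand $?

Inverting to Q(P) form: Qd = 404 − 5P; Qs = 4P − 271.
Without the tax, 404 − 5P = 4P − 271 gives 9P = 675, so P* = $75 and Q* = 29.
With the tax collected from buyers, demand (in seller-price terms) shifts: Qd = 404 − 5(P + 9).
Solving gives Q = 9 with buyers paying $79 and suppliers receiving $70 (the $9 wedge).
Quantity falls by |ΔQ| = |29 − 9| = 20.
DWL = ½ · t · |ΔQ| = ½ · 9 · 20 = $90.

Deadweight loss = $90 thousand.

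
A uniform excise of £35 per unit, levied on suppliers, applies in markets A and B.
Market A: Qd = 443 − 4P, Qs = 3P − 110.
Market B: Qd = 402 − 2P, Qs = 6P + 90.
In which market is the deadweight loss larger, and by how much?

Market A: pre-tax P* = £79, Q* = 127; post-tax Q = 67; deadweight loss = £1050.
Market B: pre-tax P* = £39, Q* = 324; post-tax Q = 271.5; deadweight loss = £918.75.
Difference: £1050 vs £918.75 → market A is larger by £131.25.

Market A, by £131.25.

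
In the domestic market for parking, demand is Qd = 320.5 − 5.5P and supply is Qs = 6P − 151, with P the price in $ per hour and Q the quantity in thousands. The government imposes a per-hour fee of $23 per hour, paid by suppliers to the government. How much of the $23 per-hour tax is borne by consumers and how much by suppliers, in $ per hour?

Consumers bear $12 per hour; suppliers bear $11 per hour.

Before the tax: set 320.5 − 5.5P = 6P − 151 → P* = $41, Q* = 95.
With the tax collected from suppliers, supply shifts: Qs = 6(P − 23) − 151.
New equilibrium: consumers pay $53, suppliers receive $30, Q = 29. (Wedge: Pb − Ps = 23.)
Burden on consumers: $12; on suppliers: $11. (They sum to $23.)
The less price-elastic side of the market bears the larger share of a per-unit tax.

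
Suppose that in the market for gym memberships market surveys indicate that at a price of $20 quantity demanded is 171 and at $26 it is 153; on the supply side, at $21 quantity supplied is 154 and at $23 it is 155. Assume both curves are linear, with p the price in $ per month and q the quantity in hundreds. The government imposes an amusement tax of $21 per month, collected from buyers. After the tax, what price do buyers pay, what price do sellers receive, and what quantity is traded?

Buyers pay $28; sellers receive $7; quantity = 147.

Demand slope: (153 − 171)/(26 − 20) = -3, so qd = 231 − 3p.
Supply slope: (155 − 154)/(23 − 21) = 0.5, so qs = 0.5p + 143.5.
Without the tax, 231 − 3p = 0.5p + 143.5 gives 3.5p = 87.5, so p* = $25 and q* = 156.
With the tax collected from buyers, demand (in seller-price terms) shifts: qd = 231 − 3(p + 21).
Solving gives q = 147 with buyers paying $28 and sellers receiving $7 (the $21 wedge).
The less price-elastic side of the market bears the larger share of a per-unit tax.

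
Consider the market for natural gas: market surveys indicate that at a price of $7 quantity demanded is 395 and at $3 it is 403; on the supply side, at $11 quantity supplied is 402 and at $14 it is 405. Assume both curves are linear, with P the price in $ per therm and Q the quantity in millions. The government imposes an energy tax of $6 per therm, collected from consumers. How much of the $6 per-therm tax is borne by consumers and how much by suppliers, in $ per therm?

Demand slope: (403 − 395)/(3 − 7) = -2, so Qd = 409 − 2P.
Supply slope: (405 − 402)/(14 − 11) = 1, so Qs = P + 391.
Without the tax, 409 − 2P = P + 391 gives 3P = 18, so P* = $6 and Q* = 397.
With the tax collected from consumers, demand (in seller-price terms) shifts: Qd = 409 − 2(P + 6).
New equilibrium: consumers pay $8, suppliers receive $2, Q = 393. (Wedge: Pb − Ps = 6.)
Burden on consumers: $2; on suppliers: $4. (They sum to $6.)

Consumers bear $2 per therm; suppliers bear $4 per therm.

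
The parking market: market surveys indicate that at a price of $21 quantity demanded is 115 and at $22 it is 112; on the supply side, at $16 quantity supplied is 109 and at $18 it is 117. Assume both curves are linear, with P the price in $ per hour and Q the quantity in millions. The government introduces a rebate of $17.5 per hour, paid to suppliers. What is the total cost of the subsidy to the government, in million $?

Demand slope: (112 − 115)/(22 − 21) = -3, so Qd = 178 − 3P.
Supply slope: (117 − 109)/(18 − 16) = 4, so Qs = 4P + 45.
Without the subsidy, 178 − 3P = 4P + 45 gives 7P = 133, so P* = $19 and Q* = 121.
With a per-unit subsidy paid to suppliers, each receives P + 17.5 per unit sold, so supply becomes Qs = 4(P + 17.5) + 45.
New equilibrium: consumers pay $9, suppliers receive $26.5, Q = 151. (Wedge: Pb − Ps = −17.5.)
Outlay = t · Q = 17.5 · 151 = $2642.5.

Government outlay = $2642.5 million.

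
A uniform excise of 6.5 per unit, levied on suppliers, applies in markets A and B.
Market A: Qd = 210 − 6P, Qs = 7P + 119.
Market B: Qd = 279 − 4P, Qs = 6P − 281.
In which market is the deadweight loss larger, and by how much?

Market A, by 17.55.

Market A: pre-tax P* = 7, Q* = 168; post-tax Q = 147; deadweight loss = 68.25.
Market B: pre-tax P* = 56, Q* = 55; post-tax Q = 39.4; deadweight loss = 50.7.
Difference: 68.25 vs 50.7 → market A is larger by 17.55.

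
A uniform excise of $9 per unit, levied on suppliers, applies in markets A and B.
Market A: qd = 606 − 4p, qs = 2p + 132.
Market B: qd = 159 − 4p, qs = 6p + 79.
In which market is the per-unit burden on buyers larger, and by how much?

Market B, by $2.4.

Market A: pre-tax p* = $79, q* = 290; post-tax q = 278; per-unit burden on buyers = $3.
Market B: pre-tax p* = $8, q* = 127; post-tax q = 105.4; per-unit burden on buyers = $5.4.
Difference: $3 vs $5.4 → market B is larger by $2.4.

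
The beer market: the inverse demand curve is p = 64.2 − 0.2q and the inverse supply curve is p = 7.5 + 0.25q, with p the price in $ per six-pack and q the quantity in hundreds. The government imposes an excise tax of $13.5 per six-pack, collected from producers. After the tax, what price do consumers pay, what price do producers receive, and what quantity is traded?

Rewrite in direct form: qd = 321 − 5p and qs = 4p − 30.
Without the tax, 321 − 5p = 4p − 30 gives 9p = 351, so p* = $39 and q* = 126.
With the tax collected from producers, supply shifts: qs = 4(p − 13.5) − 30.
New equilibrium: consumers pay $45, producers receive $31.5, q = 96. (Wedge: pb − ps = 13.5.)
The less price-elastic side of the market bears the larger share of a per-unit tax.

Consumers pay $45; producers receive $31.5; quantity = 96.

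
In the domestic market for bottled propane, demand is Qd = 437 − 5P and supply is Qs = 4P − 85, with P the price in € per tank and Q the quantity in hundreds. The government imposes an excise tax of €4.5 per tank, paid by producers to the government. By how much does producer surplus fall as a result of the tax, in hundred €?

Producer surplus falls by €355 hundred.

Before the tax: set 437 − 5P = 4P − 85 → P* = €58, Q* = 147.
With the tax collected from producers, supply shifts: Qs = 4(P − 4.5) − 85.
Solving gives Q = 137 with consumers paying €60 and producers receiving €55.5 (the €4.5 wedge).
ΔPS is the trapezoid between Q = 137 and Q = 147 of height €2.5: ½ · (147 + 137) · 2.5 = €355.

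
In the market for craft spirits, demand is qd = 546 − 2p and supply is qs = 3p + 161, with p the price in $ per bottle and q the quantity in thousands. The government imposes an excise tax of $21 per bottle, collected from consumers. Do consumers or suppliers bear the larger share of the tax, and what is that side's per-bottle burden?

Without the tax, 546 − 2p = 3p + 161 gives 5p = 385, so p* = $77 and q* = 392.
With the tax collected from consumers, demand (in seller-price terms) shifts: qd = 546 − 2(p + 21).
New equilibrium: consumers pay $89.6, suppliers receive $68.6, q = 366.8. (Wedge: pb − ps = 21.)
Per-bottle burden: consumers $12.6, suppliers $8.4.
Consumers take the larger share because demand is less price-elastic here (demand slope 2 vs supply slope 3).

Consumers bear the larger share: $12.6 per bottle.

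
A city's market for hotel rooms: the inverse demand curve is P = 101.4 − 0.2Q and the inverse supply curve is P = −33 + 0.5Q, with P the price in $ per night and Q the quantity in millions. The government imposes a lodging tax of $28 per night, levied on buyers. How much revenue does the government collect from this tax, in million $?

Tax revenue = $4256 million.

Rewrite in direct form: Qd = 507 − 5P and Qs = 2P + 66.
Before the tax: set 507 − 5P = 2P + 66 → P* = $63, Q* = 192.
With the tax collected from buyers, demand (in seller-price terms) shifts: Qd = 507 − 5(P + 28).
New equilibrium: buyers pay $71, sellers receive $43, Q = 152. (Wedge: Pb − Ps = 28.)
Revenue = t · Q = 28 · 152 = $4256.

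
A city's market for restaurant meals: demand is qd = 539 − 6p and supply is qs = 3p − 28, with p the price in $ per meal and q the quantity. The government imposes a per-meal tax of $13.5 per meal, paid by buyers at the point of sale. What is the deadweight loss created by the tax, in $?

Deadweight loss = $182.25.

Before the tax: set 539 − 6p = 3p − 28 → p* = $63, q* = 161.
With the tax collected from buyers, demand (in seller-price terms) shifts: qd = 539 − 6(p + 13.5).
New equilibrium: buyers pay $67.5, sellers receive $54, q = 134. (Wedge: pb − ps = 13.5.)
Quantity falls by |ΔQ| = |161 − 134| = 27.
DWL = ½ · t · |ΔQ| = ½ · 13.5 · 27 = $182.25.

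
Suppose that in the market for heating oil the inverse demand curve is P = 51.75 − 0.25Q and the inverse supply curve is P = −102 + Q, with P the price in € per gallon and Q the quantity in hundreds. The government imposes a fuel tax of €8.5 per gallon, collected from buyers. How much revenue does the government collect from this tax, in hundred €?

Inverting to Q(P) form: Qd = 207 − 4P; Qs = P + 102.
Before the tax: set 207 − 4P = P + 102 → P* = €21, Q* = 123.
With the tax collected from buyers, demand (in seller-price terms) shifts: Qd = 207 − 4(P + 8.5).
New equilibrium: buyers pay €22.7, producers receive €14.2, Q = 116.2. (Wedge: Pb − Ps = 8.5.)
Revenue = t · Q = 8.5 · 116.2 = €987.7.

Tax revenue = €987.7 hundred.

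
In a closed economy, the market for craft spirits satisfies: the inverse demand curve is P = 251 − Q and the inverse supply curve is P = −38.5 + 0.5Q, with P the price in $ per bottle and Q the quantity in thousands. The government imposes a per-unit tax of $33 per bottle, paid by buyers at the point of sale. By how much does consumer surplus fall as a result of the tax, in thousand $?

Inverting to Q(P) form: Qd = 251 − P; Qs = 2P + 77.
Without the tax, 251 − P = 2P + 77 gives 3P = 174, so P* = $58 and Q* = 193.
With the tax collected from buyers, demand (in seller-price terms) shifts: Qd = 251 − (P + 33).
Solving gives Q = 171 with buyers paying $80 and suppliers receiving $47 (the $33 wedge).
ΔCS is the trapezoid between Q = 171 and Q = 193 of height $22: ½ · (193 + 171) · 22 = $4004.

Consumer surplus falls by $4004 thousand.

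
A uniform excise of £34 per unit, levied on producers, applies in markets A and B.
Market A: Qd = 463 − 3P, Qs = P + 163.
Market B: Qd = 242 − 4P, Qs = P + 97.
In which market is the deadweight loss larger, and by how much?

Market A: pre-tax P* = £75, Q* = 238; post-tax Q = 212.5; deadweight loss = £433.5.
Market B: pre-tax P* = £29, Q* = 126; post-tax Q = 98.8; deadweight loss = £462.4.
Difference: £433.5 vs £462.4 → market B is larger by £28.9.

Market B, by £28.9.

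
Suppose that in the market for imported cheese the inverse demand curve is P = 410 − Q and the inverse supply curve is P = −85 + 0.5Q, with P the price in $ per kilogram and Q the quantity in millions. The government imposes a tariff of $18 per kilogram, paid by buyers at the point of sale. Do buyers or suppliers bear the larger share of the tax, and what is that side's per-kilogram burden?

Buyers bear the larger share: $12 per kilogram.

Inverting to Q(P) form: Qd = 410 − P; Qs = 2P + 170.
Without the tax, 410 − P = 2P + 170 gives 3P = 240, so P* = $80 and Q* = 330.
With the tax collected from buyers, demand (in seller-price terms) shifts: Qd = 410 − (P + 18).
New equilibrium: buyers pay $92, suppliers receive $74, Q = 318. (Wedge: Pb − Ps = 18.)
Per-kilogram burden: buyers $12, suppliers $6.
Buyers take the larger share because demand is less price-elastic here (demand slope 1 vs supply slope 2).
The less price-elastic side of the market bears the larger share of a per-unit tax.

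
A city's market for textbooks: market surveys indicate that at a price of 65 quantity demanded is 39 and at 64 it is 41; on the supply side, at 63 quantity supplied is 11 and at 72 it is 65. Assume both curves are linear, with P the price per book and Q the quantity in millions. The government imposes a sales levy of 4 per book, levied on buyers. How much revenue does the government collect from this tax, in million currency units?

Tax revenue = 116 million.

Demand slope: (41 − 39)/(64 − 65) = -2, so Qd = 169 − 2P.
Supply slope: (65 − 11)/(72 − 63) = 6, so Qs = 6P − 367.
Before the tax: set 169 − 2P = 6P − 367 → P* = 67, Q* = 35.
With the tax collected from buyers, demand (in seller-price terms) shifts: Qd = 169 − 2(P + 4).
Solving gives Q = 29 with buyers paying 70 and sellers receiving 66 (the 4 wedge).
Revenue = t · Q = 4 · 29 = 116.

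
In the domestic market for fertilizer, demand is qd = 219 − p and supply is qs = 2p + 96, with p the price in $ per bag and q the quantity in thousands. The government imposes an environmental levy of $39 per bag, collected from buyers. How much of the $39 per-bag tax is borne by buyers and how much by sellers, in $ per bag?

Without the tax, 219 − p = 2p + 96 gives 3p = 123, so p* = $41 and q* = 178.
With the tax collected from buyers, demand (in seller-price terms) shifts: qd = 219 − (p + 39).
New equilibrium: buyers pay $67, sellers receive $28, q = 152. (Wedge: pb − ps = 39.)
Burden on buyers: $26; on sellers: $13. (They sum to $39.)
The less price-elastic side of the market bears the larger share of a per-unit tax.

Buyers bear $26 per bag; sellers bear $13 per bag.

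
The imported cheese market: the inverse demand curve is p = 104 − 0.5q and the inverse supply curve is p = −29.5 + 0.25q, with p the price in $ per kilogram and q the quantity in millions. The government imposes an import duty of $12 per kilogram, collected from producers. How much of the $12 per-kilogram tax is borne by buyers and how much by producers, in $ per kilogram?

Buyers bear $8 per kilogram; producers bear $4 per kilogram.

Rewrite in direct form: qd = 208 − 2p and qs = 4p + 118.
Without the tax, 208 − 2p = 4p + 118 gives 6p = 90, so p* = $15 and q* = 178.
With the tax collected from producers, supply shifts: qs = 4(p − 12) + 118.
Solving gives q = 162 with buyers paying $23 and producers receiving $11 (the $12 wedge).
Burden on buyers: $8; on producers: $4. (They sum to $12.)
The less price-elastic side of the market bears the larger share of a per-unit tax.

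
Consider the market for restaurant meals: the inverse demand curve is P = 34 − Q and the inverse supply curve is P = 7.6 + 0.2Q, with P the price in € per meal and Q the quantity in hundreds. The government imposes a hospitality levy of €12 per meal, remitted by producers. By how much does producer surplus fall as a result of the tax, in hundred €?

Inverting to Q(P) form: Qd = 34 − P; Qs = 5P − 38.
Without the tax, 34 − P = 5P − 38 gives 6P = 72, so P* = €12 and Q* = 22.
With the tax collected from producers, supply shifts: Qs = 5(P − 12) − 38.
New equilibrium: consumers pay €22, producers receive €10, Q = 12. (Wedge: Pb − Ps = 12.)
ΔPS is the trapezoid between Q = 12 and Q = 22 of height €2: ½ · (22 + 12) · 2 = €34.

Producer surplus falls by €34 hundred.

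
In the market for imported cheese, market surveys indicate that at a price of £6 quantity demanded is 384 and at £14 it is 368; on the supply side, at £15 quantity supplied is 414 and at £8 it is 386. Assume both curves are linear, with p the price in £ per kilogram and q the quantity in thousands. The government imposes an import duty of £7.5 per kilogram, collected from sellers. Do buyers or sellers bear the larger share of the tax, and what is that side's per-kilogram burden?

Buyers bear the larger share: £5 per kilogram.

Demand slope: (368 − 384)/(14 − 6) = -2, so qd = 396 − 2p.
Supply slope: (386 − 414)/(8 − 15) = 4, so qs = 4p + 354.
Without the tax, 396 − 2p = 4p + 354 gives 6p = 42, so p* = £7 and q* = 382.
With the tax collected from sellers, supply shifts: qs = 4(p − 7.5) + 354.
New equilibrium: buyers pay £12, sellers receive £4.5, q = 372. (Wedge: pb − ps = 7.5.)
Per-kilogram burden: buyers £5, sellers £2.5.
Buyers take the larger share because demand is less price-elastic here (demand slope 2 vs supply slope 4).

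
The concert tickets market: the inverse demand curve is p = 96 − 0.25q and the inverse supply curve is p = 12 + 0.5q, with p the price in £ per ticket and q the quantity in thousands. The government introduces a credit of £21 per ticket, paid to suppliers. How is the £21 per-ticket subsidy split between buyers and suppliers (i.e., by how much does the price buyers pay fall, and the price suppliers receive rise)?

Buyers gain £7 per ticket; suppliers gain £14 per ticket.

Inverting to q(p) form: qd = 384 − 4p; qs = 2p − 24.
Without the subsidy, 384 − 4p = 2p − 24 gives 6p = 408, so p* = £68 and q* = 112.
With a per-unit subsidy paid to suppliers, each receives p + 21 per unit sold, so supply becomes qs = 2(p + 21) − 24.
New equilibrium: buyers pay £61, suppliers receive £82, q = 140. (Wedge: pb − ps = −21.)
Gain to buyers: £7; to suppliers: £14. (They sum to £21.)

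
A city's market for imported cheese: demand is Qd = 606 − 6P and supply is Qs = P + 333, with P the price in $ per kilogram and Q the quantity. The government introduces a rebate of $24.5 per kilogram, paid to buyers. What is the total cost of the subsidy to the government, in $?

Before the subsidy: set 606 − 6P = P + 333 → P* = $39, Q* = 372.
With a per-unit subsidy paid to buyers, each effectively pays P − 24.5, so demand becomes Qd = 606 − 6(P − 24.5).
New equilibrium: buyers pay $35.5, sellers receive $60, Q = 393. (Wedge: Pb − Ps = −24.5.)
Outlay = t · Q = 24.5 · 393 = $9628.5.

Government outlay = $9628.5.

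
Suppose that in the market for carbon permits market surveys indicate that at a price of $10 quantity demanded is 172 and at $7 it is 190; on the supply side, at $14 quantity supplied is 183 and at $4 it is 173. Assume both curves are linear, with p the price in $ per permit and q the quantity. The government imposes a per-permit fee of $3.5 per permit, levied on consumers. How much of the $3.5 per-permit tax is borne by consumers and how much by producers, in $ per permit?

Demand slope: (190 − 172)/(7 − 10) = -6, so qd = 232 − 6p.
Supply slope: (173 − 183)/(4 − 14) = 1, so qs = p + 169.
Before the tax: set 232 − 6p = p + 169 → p* = $9, q* = 178.
With the tax collected from consumers, demand (in seller-price terms) shifts: qd = 232 − 6(p + 3.5).
Solving gives q = 175 with consumers paying $9.5 and producers receiving $6 (the $3.5 wedge).
Burden on consumers: $0.5; on producers: $3. (They sum to $3.5.)

Consumers bear $0.5 per permit; producers bear $3 per permit.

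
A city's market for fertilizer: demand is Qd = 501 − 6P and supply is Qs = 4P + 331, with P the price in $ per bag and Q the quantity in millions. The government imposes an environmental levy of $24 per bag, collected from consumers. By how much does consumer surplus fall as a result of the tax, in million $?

Consumer surplus falls by $3553.92 million.

Without the tax, 501 − 6P = 4P + 331 gives 10P = 170, so P* = $17 and Q* = 399.
With the tax collected from consumers, demand (in seller-price terms) shifts: Qd = 501 − 6(P + 24).
Solving gives Q = 341.4 with consumers paying $26.6 and suppliers receiving $2.6 (the $24 wedge).
ΔCS is the trapezoid between Q = 341.4 and Q = 399 of height $9.6: ½ · (399 + 341.4) · 9.6 = $3553.92.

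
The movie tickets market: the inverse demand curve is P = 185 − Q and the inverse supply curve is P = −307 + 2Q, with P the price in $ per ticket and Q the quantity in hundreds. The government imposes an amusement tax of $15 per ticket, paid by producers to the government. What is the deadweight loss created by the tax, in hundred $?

Deadweight loss = $37.5 hundred.

Inverting to Q(P) form: Qd = 185 − P; Qs = 0.5P + 153.5.
Without the tax, 185 − P = 0.5P + 153.5 gives 1.5P = 31.5, so P* = $21 and Q* = 164.
With the tax collected from producers, supply shifts: Qs = 0.5(P − 15) + 153.5.
New equilibrium: consumers pay $26, producers receive $11, Q = 159. (Wedge: Pb − Ps = 15.)
Quantity falls by |ΔQ| = |164 − 159| = 5.
DWL = ½ · t · |ΔQ| = ½ · 15 · 5 = $37.5.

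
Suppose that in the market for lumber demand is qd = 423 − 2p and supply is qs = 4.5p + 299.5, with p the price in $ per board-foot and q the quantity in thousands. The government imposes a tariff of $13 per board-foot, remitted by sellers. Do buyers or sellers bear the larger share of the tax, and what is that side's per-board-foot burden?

Buyers bear the larger share: $9 per board-foot.

Without the tax, 423 − 2p = 4.5p + 299.5 gives 6.5p = 123.5, so p* = $19 and q* = 385.
With the tax collected from sellers, supply shifts: qs = 4.5(p − 13) + 299.5.
New equilibrium: buyers pay $28, sellers receive $15, q = 367. (Wedge: pb − ps = 13.)
Per-board-foot burden: buyers $9, sellers $4.
Buyers take the larger share because demand is less price-elastic here (demand slope 2 vs supply slope 4.5).
The less price-elastic side of the market bears the larger share of a per-unit tax.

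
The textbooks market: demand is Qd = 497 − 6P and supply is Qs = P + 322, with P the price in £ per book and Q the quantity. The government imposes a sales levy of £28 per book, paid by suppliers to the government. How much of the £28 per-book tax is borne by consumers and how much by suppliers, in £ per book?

Consumers bear £4 per book; suppliers bear £24 per book.

Before the tax: set 497 − 6P = P + 322 → P* = £25, Q* = 347.
With the tax collected from suppliers, supply shifts: Qs = (P − 28) + 322.
New equilibrium: consumers pay £29, suppliers receive £1, Q = 323. (Wedge: Pb − Ps = 28.)
Burden on consumers: £4; on suppliers: £24. (They sum to £28.)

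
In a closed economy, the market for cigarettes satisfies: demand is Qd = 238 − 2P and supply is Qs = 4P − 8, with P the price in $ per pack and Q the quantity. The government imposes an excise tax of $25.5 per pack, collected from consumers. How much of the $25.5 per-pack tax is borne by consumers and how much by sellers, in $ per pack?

Before the tax: set 238 − 2P = 4P − 8 → P* = $41, Q* = 156.
With the tax collected from consumers, demand (in seller-price terms) shifts: Qd = 238 − 2(P + 25.5).
New equilibrium: consumers pay $58, sellers receive $32.5, Q = 122. (Wedge: Pb − Ps = 25.5.)
Burden on consumers: $17; on sellers: $8.5. (They sum to $25.5.)
The less price-elastic side of the market bears the larger share of a per-unit tax.

Consumers bear $17 per pack; sellers bear $8.5 per pack.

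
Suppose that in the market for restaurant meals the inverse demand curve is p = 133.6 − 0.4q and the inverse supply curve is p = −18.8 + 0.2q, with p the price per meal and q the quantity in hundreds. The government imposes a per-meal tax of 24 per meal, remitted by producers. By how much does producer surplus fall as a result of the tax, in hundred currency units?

Producer surplus falls by 1872 hundred.

Inverting to q(p) form: qd = 334 − 2.5p; qs = 5p + 94.
Without the tax, 334 − 2.5p = 5p + 94 gives 7.5p = 240, so p* = 32 and q* = 254.
With the tax collected from producers, supply shifts: qs = 5(p − 24) + 94.
New equilibrium: consumers pay 48, producers receive 24, q = 214. (Wedge: pb − ps = 24.)
ΔPS is the trapezoid between Q = 214 and Q = 254 of height 8: ½ · (254 + 214) · 8 = 1872.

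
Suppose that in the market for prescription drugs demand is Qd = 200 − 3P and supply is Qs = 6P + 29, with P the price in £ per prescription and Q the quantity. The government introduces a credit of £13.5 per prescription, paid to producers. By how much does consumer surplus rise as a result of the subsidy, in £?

Without the subsidy, 200 − 3P = 6P + 29 gives 9P = 171, so P* = £19 and Q* = 143.
With a per-unit subsidy paid to producers, each receives P + 13.5 per unit sold, so supply becomes Qs = 6(P + 13.5) + 29.
Solving gives Q = 170 with buyers paying £10 and producers receiving £23.5 (the £13.5 wedge).
ΔCS is the trapezoid between Q = 170 and Q = 143 of height £9: ½ · (143 + 170) · 9 = £1408.5.

Consumer surplus rises by £1408.5.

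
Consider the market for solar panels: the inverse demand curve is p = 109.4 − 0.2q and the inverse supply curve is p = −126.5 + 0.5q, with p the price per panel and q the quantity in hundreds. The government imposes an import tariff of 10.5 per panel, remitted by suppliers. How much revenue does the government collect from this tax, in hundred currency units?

Rewrite in direct form: qd = 547 − 5p and qs = 2p + 253.
Before the tax: set 547 − 5p = 2p + 253 → p* = 42, q* = 337.
With the tax collected from suppliers, supply shifts: qs = 2(p − 10.5) + 253.
Solving gives q = 322 with consumers paying 45 and suppliers receiving 34.5 (the 10.5 wedge).
Revenue = t · Q = 10.5 · 322 = 3381.

Tax revenue = 3381 hundred.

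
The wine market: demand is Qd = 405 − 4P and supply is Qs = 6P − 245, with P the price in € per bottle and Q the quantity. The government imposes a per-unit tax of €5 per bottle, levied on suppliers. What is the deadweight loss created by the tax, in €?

Deadweight loss = €30.

Without the tax, 405 − 4P = 6P − 245 gives 10P = 650, so P* = €65 and Q* = 145.
With the tax collected from suppliers, supply shifts: Qs = 6(P − 5) − 245.
New equilibrium: consumers pay €68, suppliers receive €63, Q = 133. (Wedge: Pb − Ps = 5.)
Quantity falls by |ΔQ| = |145 − 133| = 12.
DWL = ½ · t · |ΔQ| = ½ · 5 · 12 = €30.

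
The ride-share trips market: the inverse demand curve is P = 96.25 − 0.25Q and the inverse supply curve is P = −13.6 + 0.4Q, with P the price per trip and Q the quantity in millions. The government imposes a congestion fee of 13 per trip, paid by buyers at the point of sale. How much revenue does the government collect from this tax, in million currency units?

Tax revenue = 1937 million.

Inverting to Q(P) form: Qd = 385 − 4P; Qs = 2.5P + 34.
Without the tax, 385 − 4P = 2.5P + 34 gives 6.5P = 351, so P* = 54 and Q* = 169.
With the tax collected from buyers, demand (in seller-price terms) shifts: Qd = 385 − 4(P + 13).
New equilibrium: buyers pay 59, suppliers receive 46, Q = 149. (Wedge: Pb − Ps = 13.)
Revenue = t · Q = 13 · 149 = 1937.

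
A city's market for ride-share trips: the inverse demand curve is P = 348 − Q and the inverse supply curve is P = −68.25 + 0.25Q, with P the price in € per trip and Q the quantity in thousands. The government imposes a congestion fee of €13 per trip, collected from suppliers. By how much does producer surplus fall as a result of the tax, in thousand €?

Producer surplus falls by €852.28 thousand.

Inverting to Q(P) form: Qd = 348 − P; Qs = 4P + 273.
Without the tax, 348 − P = 4P + 273 gives 5P = 75, so P* = €15 and Q* = 333.
With the tax collected from suppliers, supply shifts: Qs = 4(P − 13) + 273.
New equilibrium: buyers pay €25.4, suppliers receive €12.4, Q = 322.6. (Wedge: Pb − Ps = 13.)
ΔPS is the trapezoid between Q = 322.6 and Q = 333 of height €2.6: ½ · (333 + 322.6) · 2.6 = €852.28.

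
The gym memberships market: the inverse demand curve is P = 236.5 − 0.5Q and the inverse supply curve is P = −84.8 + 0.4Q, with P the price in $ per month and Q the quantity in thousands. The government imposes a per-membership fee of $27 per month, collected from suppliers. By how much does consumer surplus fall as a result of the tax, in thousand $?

Inverting to Q(P) form: Qd = 473 − 2P; Qs = 2.5P + 212.
Before the tax: set 473 − 2P = 2.5P + 212 → P* = $58, Q* = 357.
With the tax collected from suppliers, supply shifts: Qs = 2.5(P − 27) + 212.
Solving gives Q = 327 with consumers paying $73 and suppliers receiving $46 (the $27 wedge).
ΔCS is the trapezoid between Q = 327 and Q = 357 of height $15: ½ · (357 + 327) · 15 = $5130.

Consumer surplus falls by $5130 thousand.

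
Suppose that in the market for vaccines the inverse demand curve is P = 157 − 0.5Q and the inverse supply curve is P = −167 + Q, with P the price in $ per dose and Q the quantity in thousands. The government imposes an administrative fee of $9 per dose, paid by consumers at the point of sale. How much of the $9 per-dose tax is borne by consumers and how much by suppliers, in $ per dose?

Consumers bear $3 per dose; suppliers bear $6 per dose.

Inverting to Q(P) form: Qd = 314 − 2P; Qs = P + 167.
Without the tax, 314 − 2P = P + 167 gives 3P = 147, so P* = $49 and Q* = 216.
With the tax collected from consumers, demand (in seller-price terms) shifts: Qd = 314 − 2(P + 9).
New equilibrium: consumers pay $52, suppliers receive $43, Q = 210. (Wedge: Pb − Ps = 9.)
Burden on consumers: $3; on suppliers: $6. (They sum to $9.)
The less price-elastic side of the market bears the larger share of a per-unit tax.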